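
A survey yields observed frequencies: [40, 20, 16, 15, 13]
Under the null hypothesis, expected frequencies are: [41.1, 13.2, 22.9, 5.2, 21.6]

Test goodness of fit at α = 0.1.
Chi-square goodness of fit test:
H₀: observed counts match expected distribution
H₁: observed counts differ from expected distribution
df = k - 1 = 4
χ² = Σ(O - E)²/E
   = (40 - 41.1)²/41.1 + (20 - 13.2)²/13.2 + (16 - 22.9)²/22.9 + (15 - 5.2)²/5.2 + (13 - 21.6)²/21.6
   = 0.029 + 3.503 + 2.079 + 18.469 + 3.424
   = 27.50
p-value < 0.0001

Since p-value < α = 0.1, we reject H₀.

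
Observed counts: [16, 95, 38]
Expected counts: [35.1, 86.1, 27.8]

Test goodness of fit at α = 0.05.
Chi-square goodness of fit test:
H₀: observed counts match expected distribution
H₁: observed counts differ from expected distribution
df = k - 1 = 2
χ² = Σ(O - E)²/E
   = (16 - 35.1)²/35.1 + (95 - 86.1)²/86.1 + (38 - 27.8)²/27.8
   = 10.393 + 0.920 + 3.742
   = 15.06
p-value = 0.0005

Since p-value < α = 0.05, we reject H₀.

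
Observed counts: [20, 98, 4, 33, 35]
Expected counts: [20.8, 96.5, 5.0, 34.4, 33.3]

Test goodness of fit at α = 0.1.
Chi-square goodness of fit test:
H₀: observed counts match expected distribution
H₁: observed counts differ from expected distribution
df = k - 1 = 4
χ² = Σ(O - E)²/E
   = (20 - 20.8)²/20.8 + (98 - 96.5)²/96.5 + (4 - 5.0)²/5.0 + (33 - 34.4)²/34.4 + (35 - 33.3)²/33.3
   = 0.031 + 0.023 + 0.200 + 0.057 + 0.087
   = 0.40
p-value = 0.9827

Since p-value > α = 0.1, we fail to reject H₀.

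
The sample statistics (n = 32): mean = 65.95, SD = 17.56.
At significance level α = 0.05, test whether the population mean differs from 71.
One-sample t-test:
H₀: μ = 71
H₁: μ ≠ 71
df = n - 1 = 31
t = (x̄ - μ₀) / (s/√n) = (65.95 - 71) / (17.56/√32) = -1.627
p-value = 0.1139

Since p-value > α = 0.05, we fail to reject H₀.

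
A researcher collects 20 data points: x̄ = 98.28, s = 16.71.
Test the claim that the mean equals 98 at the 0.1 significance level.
One-sample t-test:
H₀: μ = 98
H₁: μ ≠ 98
df = n - 1 = 19
t = (x̄ - μ₀) / (s/√n) = (98.28 - 98) / (16.71/√20) = 0.075
p-value = 0.9410

Since p-value > α = 0.1, we fail to reject H₀.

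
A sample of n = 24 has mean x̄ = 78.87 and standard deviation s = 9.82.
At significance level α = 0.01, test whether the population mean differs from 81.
One-sample t-test:
H₀: μ = 81
H₁: μ ≠ 81
df = n - 1 = 23
t = (x̄ - μ₀) / (s/√n) = (78.87 - 81) / (9.82/√24) = -1.063
p-value = 0.2990

Since p-value > α = 0.01, we fail to reject H₀.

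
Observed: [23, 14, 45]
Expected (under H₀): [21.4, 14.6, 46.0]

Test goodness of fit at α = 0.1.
Chi-square goodness of fit test:
H₀: observed counts match expected distribution
H₁: observed counts differ from expected distribution
df = k - 1 = 2
χ² = Σ(O - E)²/E
   = (23 - 21.4)²/21.4 + (14 - 14.6)²/14.6 + (45 - 46.0)²/46.0
   = 0.120 + 0.025 + 0.022
   = 0.17
p-value = 0.9203

Since p-value > α = 0.1, we fail to reject H₀.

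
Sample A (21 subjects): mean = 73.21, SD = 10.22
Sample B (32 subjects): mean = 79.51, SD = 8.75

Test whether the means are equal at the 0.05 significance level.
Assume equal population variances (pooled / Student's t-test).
Student's two-sample t-test (equal variances):
H₀: μ₁ = μ₂
H₁: μ₁ ≠ μ₂
df = n₁ + n₂ - 2 = 51
Pooled variance s_p² = [(n₁-1)s₁² + (n₂-1)s₂²] / (n₁ + n₂ - 2) = [(20)(10.22²) + (31)(8.75²)] / 51 = 87.4981
SE = √(s_p²(1/n₁ + 1/n₂)) = √(87.4981 × (1/21 + 1/32)) = 2.6270
t = (x̄₁ - x̄₂) / SE = (73.21 - 79.51) / 2.6270 = -6.30 / 2.6270 = -2.398
p-value = 0.0202

Since p-value < α = 0.05, we reject H₀.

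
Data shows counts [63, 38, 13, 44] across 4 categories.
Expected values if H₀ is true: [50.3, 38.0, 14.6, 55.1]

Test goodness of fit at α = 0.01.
Chi-square goodness of fit test:
H₀: observed counts match expected distribution
H₁: observed counts differ from expected distribution
df = k - 1 = 3
χ² = Σ(O - E)²/E
   = (63 - 50.3)²/50.3 + (38 - 38.0)²/38.0 + (13 - 14.6)²/14.6 + (44 - 55.1)²/55.1
   = 3.207 + 0.000 + 0.175 + 2.236
   = 5.62
p-value = 0.1317

Since p-value > α = 0.01, we fail to reject H₀.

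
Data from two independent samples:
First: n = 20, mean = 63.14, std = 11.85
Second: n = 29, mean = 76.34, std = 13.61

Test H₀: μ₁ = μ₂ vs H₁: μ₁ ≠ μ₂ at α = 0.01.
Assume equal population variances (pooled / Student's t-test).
Student's two-sample t-test (equal variances):
H₀: μ₁ = μ₂
H₁: μ₁ ≠ μ₂
df = n₁ + n₂ - 2 = 47
Pooled variance s_p² = [(n₁-1)s₁² + (n₂-1)s₂²] / (n₁ + n₂ - 2) = [(19)(11.85²) + (28)(13.61²)] / 47 = 167.1176
SE = √(s_p²(1/n₁ + 1/n₂)) = √(167.1176 × (1/20 + 1/29)) = 3.7575
t = (x̄₁ - x̄₂) / SE = (63.14 - 76.34) / 3.7575 = -13.20 / 3.7575 = -3.513
p-value = 0.0010

Since p-value < α = 0.01, we reject H₀.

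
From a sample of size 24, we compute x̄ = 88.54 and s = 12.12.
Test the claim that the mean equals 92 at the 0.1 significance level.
One-sample t-test:
H₀: μ = 92
H₁: μ ≠ 92
df = n - 1 = 23
t = (x̄ - μ₀) / (s/√n) = (88.54 - 92) / (12.12/√24) = -1.399
p-value = 0.1753

Since p-value > α = 0.1, we fail to reject H₀.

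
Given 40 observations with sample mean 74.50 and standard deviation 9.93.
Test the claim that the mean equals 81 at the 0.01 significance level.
One-sample t-test:
H₀: μ = 81
H₁: μ ≠ 81
df = n - 1 = 39
t = (x̄ - μ₀) / (s/√n) = (74.50 - 81) / (9.93/√40) = -4.140
p-value = 0.0002

Since p-value < α = 0.01, we reject H₀.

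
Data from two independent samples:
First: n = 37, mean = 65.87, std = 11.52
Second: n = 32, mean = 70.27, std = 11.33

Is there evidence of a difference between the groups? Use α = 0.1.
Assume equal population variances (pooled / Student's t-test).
Student's two-sample t-test (equal variances):
H₀: μ₁ = μ₂
H₁: μ₁ ≠ μ₂
df = n₁ + n₂ - 2 = 67
Pooled variance s_p² = [(n₁-1)s₁² + (n₂-1)s₂²] / (n₁ + n₂ - 2) = [(36)(11.52²) + (31)(11.33²)] / 67 = 130.7016
SE = √(s_p²(1/n₁ + 1/n₂)) = √(130.7016 × (1/37 + 1/32)) = 2.7599
t = (x̄₁ - x̄₂) / SE = (65.87 - 70.27) / 2.7599 = -4.40 / 2.7599 = -1.594
p-value = 0.1156

Since p-value > α = 0.1, we fail to reject H₀.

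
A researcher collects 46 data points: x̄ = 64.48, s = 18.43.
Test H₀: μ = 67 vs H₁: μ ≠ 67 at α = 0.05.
One-sample t-test:
H₀: μ = 67
H₁: μ ≠ 67
df = n - 1 = 45
t = (x̄ - μ₀) / (s/√n) = (64.48 - 67) / (18.43/√46) = -0.927
p-value = 0.3587

Since p-value > α = 0.05, we fail to reject H₀.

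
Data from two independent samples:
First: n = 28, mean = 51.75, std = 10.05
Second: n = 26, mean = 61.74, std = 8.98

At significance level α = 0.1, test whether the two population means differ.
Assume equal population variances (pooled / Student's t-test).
Student's two-sample t-test (equal variances):
H₀: μ₁ = μ₂
H₁: μ₁ ≠ μ₂
df = n₁ + n₂ - 2 = 52
Pooled variance s_p² = [(n₁-1)s₁² + (n₂-1)s₂²] / (n₁ + n₂ - 2) = [(27)(10.05²) + (25)(8.98²)] / 52 = 91.2130
SE = √(s_p²(1/n₁ + 1/n₂)) = √(91.2130 × (1/28 + 1/26)) = 2.6011
t = (x̄₁ - x̄₂) / SE = (51.75 - 61.74) / 2.6011 = -9.99 / 2.6011 = -3.841
p-value = 0.0003

Since p-value < α = 0.1, we reject H₀.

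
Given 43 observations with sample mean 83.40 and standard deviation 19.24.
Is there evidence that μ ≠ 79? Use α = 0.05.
One-sample t-test:
H₀: μ = 79
H₁: μ ≠ 79
df = n - 1 = 42
t = (x̄ - μ₀) / (s/√n) = (83.40 - 79) / (19.24/√43) = 1.500
p-value = 0.1412

Since p-value > α = 0.05, we fail to reject H₀.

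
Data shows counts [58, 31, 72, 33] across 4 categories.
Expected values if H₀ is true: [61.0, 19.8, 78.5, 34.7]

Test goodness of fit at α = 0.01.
Chi-square goodness of fit test:
H₀: observed counts match expected distribution
H₁: observed counts differ from expected distribution
df = k - 1 = 3
χ² = Σ(O - E)²/E
   = (58 - 61.0)²/61.0 + (31 - 19.8)²/19.8 + (72 - 78.5)²/78.5 + (33 - 34.7)²/34.7
   = 0.148 + 6.335 + 0.538 + 0.083
   = 7.10
p-value = 0.0686

Since p-value > α = 0.01, we fail to reject H₀.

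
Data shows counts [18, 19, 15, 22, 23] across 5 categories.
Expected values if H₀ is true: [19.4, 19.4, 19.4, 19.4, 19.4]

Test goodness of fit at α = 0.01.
Chi-square goodness of fit test:
H₀: observed counts match expected distribution
H₁: observed counts differ from expected distribution
df = k - 1 = 4
χ² = Σ(O - E)²/E
   = (18 - 19.4)²/19.4 + (19 - 19.4)²/19.4 + (15 - 19.4)²/19.4 + (22 - 19.4)²/19.4 + (23 - 19.4)²/19.4
   = 0.101 + 0.008 + 0.998 + 0.348 + 0.668
   = 2.12
p-value = 0.7130

Since p-value > α = 0.01, we fail to reject H₀.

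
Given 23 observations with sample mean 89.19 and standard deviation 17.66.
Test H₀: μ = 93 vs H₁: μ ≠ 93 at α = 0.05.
One-sample t-test:
H₀: μ = 93
H₁: μ ≠ 93
df = n - 1 = 22
t = (x̄ - μ₀) / (s/√n) = (89.19 - 93) / (17.66/√23) = -1.035
p-value = 0.3121

Since p-value > α = 0.05, we fail to reject H₀.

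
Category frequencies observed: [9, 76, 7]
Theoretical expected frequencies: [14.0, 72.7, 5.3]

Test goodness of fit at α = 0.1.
Chi-square goodness of fit test:
H₀: observed counts match expected distribution
H₁: observed counts differ from expected distribution
df = k - 1 = 2
χ² = Σ(O - E)²/E
   = (9 - 14.0)²/14.0 + (76 - 72.7)²/72.7 + (7 - 5.3)²/5.3
   = 1.786 + 0.150 + 0.545
   = 2.48
p-value = 0.2893

Since p-value > α = 0.1, we fail to reject H₀.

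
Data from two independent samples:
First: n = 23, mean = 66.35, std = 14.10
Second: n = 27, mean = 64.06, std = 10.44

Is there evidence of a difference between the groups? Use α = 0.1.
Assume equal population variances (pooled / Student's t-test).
Student's two-sample t-test (equal variances):
H₀: μ₁ = μ₂
H₁: μ₁ ≠ μ₂
df = n₁ + n₂ - 2 = 48
Pooled variance s_p² = [(n₁-1)s₁² + (n₂-1)s₂²] / (n₁ + n₂ - 2) = [(22)(14.10²) + (26)(10.44²)] / 48 = 150.1594
SE = √(s_p²(1/n₁ + 1/n₂)) = √(150.1594 × (1/23 + 1/27)) = 3.4771
t = (x̄₁ - x̄₂) / SE = (66.35 - 64.06) / 3.4771 = 2.29 / 3.4771 = 0.659
p-value = 0.5133

Since p-value > α = 0.1, we fail to reject H₀.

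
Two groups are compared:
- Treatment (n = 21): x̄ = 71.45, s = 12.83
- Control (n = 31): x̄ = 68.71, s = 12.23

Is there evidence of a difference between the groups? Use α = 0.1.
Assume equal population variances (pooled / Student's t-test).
Student's two-sample t-test (equal variances):
H₀: μ₁ = μ₂
H₁: μ₁ ≠ μ₂
df = n₁ + n₂ - 2 = 50
Pooled variance s_p² = [(n₁-1)s₁² + (n₂-1)s₂²] / (n₁ + n₂ - 2) = [(20)(12.83²) + (30)(12.23²)] / 50 = 155.5873
SE = √(s_p²(1/n₁ + 1/n₂)) = √(155.5873 × (1/21 + 1/31)) = 3.5253
t = (x̄₁ - x̄₂) / SE = (71.45 - 68.71) / 3.5253 = 2.74 / 3.5253 = 0.777
p-value = 0.4407

Since p-value > α = 0.1, we fail to reject H₀.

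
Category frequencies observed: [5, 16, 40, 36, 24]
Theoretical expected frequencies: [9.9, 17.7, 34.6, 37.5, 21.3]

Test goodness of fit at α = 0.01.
Chi-square goodness of fit test:
H₀: observed counts match expected distribution
H₁: observed counts differ from expected distribution
df = k - 1 = 4
χ² = Σ(O - E)²/E
   = (5 - 9.9)²/9.9 + (16 - 17.7)²/17.7 + (40 - 34.6)²/34.6 + (36 - 37.5)²/37.5 + (24 - 21.3)²/21.3
   = 2.425 + 0.163 + 0.843 + 0.060 + 0.342
   = 3.83
p-value = 0.4290

Since p-value > α = 0.01, we fail to reject H₀.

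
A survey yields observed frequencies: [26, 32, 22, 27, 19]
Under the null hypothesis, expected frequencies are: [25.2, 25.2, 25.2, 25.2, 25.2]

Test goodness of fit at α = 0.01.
Chi-square goodness of fit test:
H₀: observed counts match expected distribution
H₁: observed counts differ from expected distribution
df = k - 1 = 4
χ² = Σ(O - E)²/E
   = (26 - 25.2)²/25.2 + (32 - 25.2)²/25.2 + (22 - 25.2)²/25.2 + (27 - 25.2)²/25.2 + (19 - 25.2)²/25.2
   = 0.025 + 1.835 + 0.406 + 0.129 + 1.525
   = 3.92
p-value = 0.4169

Since p-value > α = 0.01, we fail to reject H₀.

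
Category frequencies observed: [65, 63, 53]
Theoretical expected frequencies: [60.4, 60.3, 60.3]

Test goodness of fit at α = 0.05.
Chi-square goodness of fit test:
H₀: observed counts match expected distribution
H₁: observed counts differ from expected distribution
df = k - 1 = 2
χ² = Σ(O - E)²/E
   = (65 - 60.4)²/60.4 + (63 - 60.3)²/60.3 + (53 - 60.3)²/60.3
   = 0.350 + 0.121 + 0.884
   = 1.35
p-value = 0.5079

Since p-value > α = 0.05, we fail to reject H₀.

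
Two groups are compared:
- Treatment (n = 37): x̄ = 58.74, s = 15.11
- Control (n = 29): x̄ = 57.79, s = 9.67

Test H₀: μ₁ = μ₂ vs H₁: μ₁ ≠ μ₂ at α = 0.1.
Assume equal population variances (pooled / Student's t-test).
Student's two-sample t-test (equal variances):
H₀: μ₁ = μ₂
H₁: μ₁ ≠ μ₂
df = n₁ + n₂ - 2 = 64
Pooled variance s_p² = [(n₁-1)s₁² + (n₂-1)s₂²] / (n₁ + n₂ - 2) = [(36)(15.11²) + (28)(9.67²)] / 64 = 169.3357
SE = √(s_p²(1/n₁ + 1/n₂)) = √(169.3357 × (1/37 + 1/29)) = 3.2274
t = (x̄₁ - x̄₂) / SE = (58.74 - 57.79) / 3.2274 = 0.95 / 3.2274 = 0.294
p-value = 0.7694

Since p-value > α = 0.1, we fail to reject H₀.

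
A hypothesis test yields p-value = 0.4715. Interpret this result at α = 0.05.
Since p = 0.4715 > α = 0.05, fail to reject H₀.
There is insufficient evidence to reject the null hypothesis; the result is not statistically significant at the 0.05 level.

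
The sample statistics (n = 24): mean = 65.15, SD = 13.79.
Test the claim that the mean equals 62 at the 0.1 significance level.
One-sample t-test:
H₀: μ = 62
H₁: μ ≠ 62
df = n - 1 = 23
t = (x̄ - μ₀) / (s/√n) = (65.15 - 62) / (13.79/√24) = 1.119
p-value = 0.2747

Since p-value > α = 0.1, we fail to reject H₀.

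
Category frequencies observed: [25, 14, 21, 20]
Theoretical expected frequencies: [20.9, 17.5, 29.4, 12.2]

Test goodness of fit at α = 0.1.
Chi-square goodness of fit test:
H₀: observed counts match expected distribution
H₁: observed counts differ from expected distribution
df = k - 1 = 3
χ² = Σ(O - E)²/E
   = (25 - 20.9)²/20.9 + (14 - 17.5)²/17.5 + (21 - 29.4)²/29.4 + (20 - 12.2)²/12.2
   = 0.804 + 0.700 + 2.400 + 4.987
   = 8.89
p-value = 0.0308

Since p-value < α = 0.1, we reject H₀.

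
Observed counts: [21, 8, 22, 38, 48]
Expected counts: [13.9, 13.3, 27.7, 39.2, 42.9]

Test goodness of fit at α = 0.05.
Chi-square goodness of fit test:
H₀: observed counts match expected distribution
H₁: observed counts differ from expected distribution
df = k - 1 = 4
χ² = Σ(O - E)²/E
   = (21 - 13.9)²/13.9 + (8 - 13.3)²/13.3 + (22 - 27.7)²/27.7 + (38 - 39.2)²/39.2 + (48 - 42.9)²/42.9
   = 3.627 + 2.112 + 1.173 + 0.037 + 0.606
   = 7.55
p-value = 0.1093

Since p-value > α = 0.05, we fail to reject H₀.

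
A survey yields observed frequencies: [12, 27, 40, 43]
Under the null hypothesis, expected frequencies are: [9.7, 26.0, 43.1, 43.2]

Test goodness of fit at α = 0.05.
Chi-square goodness of fit test:
H₀: observed counts match expected distribution
H₁: observed counts differ from expected distribution
df = k - 1 = 3
χ² = Σ(O - E)²/E
   = (12 - 9.7)²/9.7 + (27 - 26.0)²/26.0 + (40 - 43.1)²/43.1 + (43 - 43.2)²/43.2
   = 0.545 + 0.038 + 0.223 + 0.001
   = 0.81
p-value = 0.8476

Since p-value > α = 0.05, we fail to reject H₀.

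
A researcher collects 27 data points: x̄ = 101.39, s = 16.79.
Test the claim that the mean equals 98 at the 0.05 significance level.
One-sample t-test:
H₀: μ = 98
H₁: μ ≠ 98
df = n - 1 = 26
t = (x̄ - μ₀) / (s/√n) = (101.39 - 98) / (16.79/√27) = 1.049
p-value = 0.3038

Since p-value > α = 0.05, we fail to reject H₀.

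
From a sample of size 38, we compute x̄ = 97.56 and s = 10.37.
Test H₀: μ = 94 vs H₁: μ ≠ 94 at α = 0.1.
One-sample t-test:
H₀: μ = 94
H₁: μ ≠ 94
df = n - 1 = 37
t = (x̄ - μ₀) / (s/√n) = (97.56 - 94) / (10.37/√38) = 2.116
p-value = 0.0411

Since p-value < α = 0.1, we reject H₀.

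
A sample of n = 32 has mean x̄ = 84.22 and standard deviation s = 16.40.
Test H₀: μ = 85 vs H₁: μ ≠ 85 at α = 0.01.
One-sample t-test:
H₀: μ = 85
H₁: μ ≠ 85
df = n - 1 = 31
t = (x̄ - μ₀) / (s/√n) = (84.22 - 85) / (16.40/√32) = -0.269
p-value = 0.7897

Since p-value > α = 0.01, we fail to reject H₀.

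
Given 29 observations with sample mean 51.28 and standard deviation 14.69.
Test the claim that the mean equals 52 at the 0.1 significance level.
One-sample t-test:
H₀: μ = 52
H₁: μ ≠ 52
df = n - 1 = 28
t = (x̄ - μ₀) / (s/√n) = (51.28 - 52) / (14.69/√29) = -0.264
p-value = 0.7938

Since p-value > α = 0.1, we fail to reject H₀.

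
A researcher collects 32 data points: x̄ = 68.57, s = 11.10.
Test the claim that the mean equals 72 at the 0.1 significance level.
One-sample t-test:
H₀: μ = 72
H₁: μ ≠ 72
df = n - 1 = 31
t = (x̄ - μ₀) / (s/√n) = (68.57 - 72) / (11.10/√32) = -1.748
p-value = 0.0904

Since p-value < α = 0.1, we reject H₀.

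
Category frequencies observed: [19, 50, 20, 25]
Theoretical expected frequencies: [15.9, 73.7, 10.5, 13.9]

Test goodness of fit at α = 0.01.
Chi-square goodness of fit test:
H₀: observed counts match expected distribution
H₁: observed counts differ from expected distribution
df = k - 1 = 3
χ² = Σ(O - E)²/E
   = (19 - 15.9)²/15.9 + (50 - 73.7)²/73.7 + (20 - 10.5)²/10.5 + (25 - 13.9)²/13.9
   = 0.604 + 7.621 + 8.595 + 8.864
   = 25.68
p-value < 0.0001

Since p-value < α = 0.01, we reject H₀.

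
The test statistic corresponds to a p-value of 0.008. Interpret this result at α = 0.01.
Since p = 0.008 < α = 0.01, reject H₀.
There is sufficient evidence to reject the null hypothesis; the result is statistically significant at the 0.01 level.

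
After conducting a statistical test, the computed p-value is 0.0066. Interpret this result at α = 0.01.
Since p = 0.0066 < α = 0.01, reject H₀.
There is sufficient evidence to reject the null hypothesis; the result is statistically significant at the 0.01 level.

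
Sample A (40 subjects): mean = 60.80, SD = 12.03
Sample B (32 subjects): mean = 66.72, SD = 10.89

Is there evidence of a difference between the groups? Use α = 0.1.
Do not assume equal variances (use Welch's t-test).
Welch's two-sample t-test:
H₀: μ₁ = μ₂
H₁: μ₁ ≠ μ₂
s₁²/n₁ = 12.03²/40 = 3.6180,  s₂²/n₂ = 10.89²/32 = 3.7060
SE = √(s₁²/n₁ + s₂²/n₂) = √(3.6180 + 3.7060) = 2.7063
df (Welch-Satterthwaite) = (s₁²/n₁ + s₂²/n₂)² / [(s₁²/n₁)²/(n₁-1) + (s₂²/n₂)²/(n₂-1)] ≈ 68.89
t = (x̄₁ - x̄₂) / SE = (60.80 - 66.72) / 2.7063 = -5.92 / 2.7063 = -2.187
p-value = 0.0321

Since p-value < α = 0.1, we reject H₀.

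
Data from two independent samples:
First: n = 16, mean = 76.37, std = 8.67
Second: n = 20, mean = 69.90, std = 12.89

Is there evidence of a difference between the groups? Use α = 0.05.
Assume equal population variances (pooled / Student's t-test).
Student's two-sample t-test (equal variances):
H₀: μ₁ = μ₂
H₁: μ₁ ≠ μ₂
df = n₁ + n₂ - 2 = 34
Pooled variance s_p² = [(n₁-1)s₁² + (n₂-1)s₂²] / (n₁ + n₂ - 2) = [(15)(8.67²) + (19)(12.89²)] / 34 = 126.0125
SE = √(s_p²(1/n₁ + 1/n₂)) = √(126.0125 × (1/16 + 1/20)) = 3.7652
t = (x̄₁ - x̄₂) / SE = (76.37 - 69.90) / 3.7652 = 6.47 / 3.7652 = 1.718
p-value = 0.0948

Since p-value > α = 0.05, we fail to reject H₀.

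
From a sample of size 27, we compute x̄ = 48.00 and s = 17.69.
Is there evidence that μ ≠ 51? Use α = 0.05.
One-sample t-test:
H₀: μ = 51
H₁: μ ≠ 51
df = n - 1 = 26
t = (x̄ - μ₀) / (s/√n) = (48.00 - 51) / (17.69/√27) = -0.881
p-value = 0.3863

Since p-value > α = 0.05, we fail to reject H₀.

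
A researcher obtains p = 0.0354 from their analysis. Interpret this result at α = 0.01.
Since p = 0.0354 > α = 0.01, fail to reject H₀.
There is insufficient evidence to reject the null hypothesis; the result is not statistically significant at the 0.01 level.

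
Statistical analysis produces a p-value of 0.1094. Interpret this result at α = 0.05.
Since p = 0.1094 > α = 0.05, fail to reject H₀.
There is insufficient evidence to reject the null hypothesis; the result is not statistically significant at the 0.05 level.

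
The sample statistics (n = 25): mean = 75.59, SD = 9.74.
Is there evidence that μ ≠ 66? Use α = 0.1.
One-sample t-test:
H₀: μ = 66
H₁: μ ≠ 66
df = n - 1 = 24
t = (x̄ - μ₀) / (s/√n) = (75.59 - 66) / (9.74/√25) = 4.923
p-value = 0.0001

Since p-value < α = 0.1, we reject H₀.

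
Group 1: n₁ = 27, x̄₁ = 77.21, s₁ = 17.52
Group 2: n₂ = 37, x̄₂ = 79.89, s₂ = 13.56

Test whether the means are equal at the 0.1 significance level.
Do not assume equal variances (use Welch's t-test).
Welch's two-sample t-test:
H₀: μ₁ = μ₂
H₁: μ₁ ≠ μ₂
s₁²/n₁ = 17.52²/27 = 11.3685,  s₂²/n₂ = 13.56²/37 = 4.9696
SE = √(s₁²/n₁ + s₂²/n₂) = √(11.3685 + 4.9696) = 4.0420
df (Welch-Satterthwaite) = (s₁²/n₁ + s₂²/n₂)² / [(s₁²/n₁)²/(n₁-1) + (s₂²/n₂)²/(n₂-1)] ≈ 47.19
t = (x̄₁ - x̄₂) / SE = (77.21 - 79.89) / 4.0420 = -2.68 / 4.0420 = -0.663
p-value = 0.5105

Since p-value > α = 0.1, we fail to reject H₀.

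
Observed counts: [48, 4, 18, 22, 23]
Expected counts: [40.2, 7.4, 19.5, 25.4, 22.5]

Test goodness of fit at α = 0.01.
Chi-square goodness of fit test:
H₀: observed counts match expected distribution
H₁: observed counts differ from expected distribution
df = k - 1 = 4
χ² = Σ(O - E)²/E
   = (48 - 40.2)²/40.2 + (4 - 7.4)²/7.4 + (18 - 19.5)²/19.5 + (22 - 25.4)²/25.4 + (23 - 22.5)²/22.5
   = 1.513 + 1.562 + 0.115 + 0.455 + 0.011
   = 3.66
p-value = 0.4544

Since p-value > α = 0.01, we fail to reject H₀.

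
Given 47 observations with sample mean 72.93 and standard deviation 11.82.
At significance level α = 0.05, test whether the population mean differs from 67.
One-sample t-test:
H₀: μ = 67
H₁: μ ≠ 67
df = n - 1 = 46
t = (x̄ - μ₀) / (s/√n) = (72.93 - 67) / (11.82/√47) = 3.439
p-value = 0.0012

Since p-value < α = 0.05, we reject H₀.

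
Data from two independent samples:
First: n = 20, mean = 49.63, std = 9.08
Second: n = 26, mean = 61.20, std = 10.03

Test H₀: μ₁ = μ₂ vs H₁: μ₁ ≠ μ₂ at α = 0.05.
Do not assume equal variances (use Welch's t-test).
Welch's two-sample t-test:
H₀: μ₁ = μ₂
H₁: μ₁ ≠ μ₂
s₁²/n₁ = 9.08²/20 = 4.1223,  s₂²/n₂ = 10.03²/26 = 3.8693
SE = √(s₁²/n₁ + s₂²/n₂) = √(4.1223 + 3.8693) = 2.8269
df (Welch-Satterthwaite) = (s₁²/n₁ + s₂²/n₂)² / [(s₁²/n₁)²/(n₁-1) + (s₂²/n₂)²/(n₂-1)] ≈ 42.77
t = (x̄₁ - x̄₂) / SE = (49.63 - 61.20) / 2.8269 = -11.57 / 2.8269 = -4.093
p-value = 0.0002

Since p-value < α = 0.05, we reject H₀.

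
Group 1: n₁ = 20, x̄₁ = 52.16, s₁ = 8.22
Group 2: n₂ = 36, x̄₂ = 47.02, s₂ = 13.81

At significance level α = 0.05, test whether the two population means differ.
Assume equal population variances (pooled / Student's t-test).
Student's two-sample t-test (equal variances):
H₀: μ₁ = μ₂
H₁: μ₁ ≠ μ₂
df = n₁ + n₂ - 2 = 54
Pooled variance s_p² = [(n₁-1)s₁² + (n₂-1)s₂²] / (n₁ + n₂ - 2) = [(19)(8.22²) + (35)(13.81²)] / 54 = 147.3864
SE = √(s_p²(1/n₁ + 1/n₂)) = √(147.3864 × (1/20 + 1/36)) = 3.3858
t = (x̄₁ - x̄₂) / SE = (52.16 - 47.02) / 3.3858 = 5.14 / 3.3858 = 1.518
p-value = 0.1348

Since p-value > α = 0.05, we fail to reject H₀.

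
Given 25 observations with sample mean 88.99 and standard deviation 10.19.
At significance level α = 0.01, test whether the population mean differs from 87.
One-sample t-test:
H₀: μ = 87
H₁: μ ≠ 87
df = n - 1 = 24
t = (x̄ - μ₀) / (s/√n) = (88.99 - 87) / (10.19/√25) = 0.976
p-value = 0.3386

Since p-value > α = 0.01, we fail to reject H₀.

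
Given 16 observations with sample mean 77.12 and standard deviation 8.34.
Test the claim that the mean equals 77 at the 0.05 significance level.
One-sample t-test:
H₀: μ = 77
H₁: μ ≠ 77
df = n - 1 = 15
t = (x̄ - μ₀) / (s/√n) = (77.12 - 77) / (8.34/√16) = 0.058
p-value = 0.9549

Since p-value > α = 0.05, we fail to reject H₀.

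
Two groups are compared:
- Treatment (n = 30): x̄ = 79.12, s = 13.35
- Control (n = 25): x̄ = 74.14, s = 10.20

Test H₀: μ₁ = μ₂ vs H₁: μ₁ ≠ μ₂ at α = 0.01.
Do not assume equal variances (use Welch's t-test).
Welch's two-sample t-test:
H₀: μ₁ = μ₂
H₁: μ₁ ≠ μ₂
s₁²/n₁ = 13.35²/30 = 5.9407,  s₂²/n₂ = 10.20²/25 = 4.1616
SE = √(s₁²/n₁ + s₂²/n₂) = √(5.9407 + 4.1616) = 3.1784
df (Welch-Satterthwaite) = (s₁²/n₁ + s₂²/n₂)² / [(s₁²/n₁)²/(n₁-1) + (s₂²/n₂)²/(n₂-1)] ≈ 52.64
t = (x̄₁ - x̄₂) / SE = (79.12 - 74.14) / 3.1784 = 4.98 / 3.1784 = 1.567
p-value = 0.1231

Since p-value > α = 0.01, we fail to reject H₀.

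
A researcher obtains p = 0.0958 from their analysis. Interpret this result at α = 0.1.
Since p = 0.0958 < α = 0.1, reject H₀.
There is sufficient evidence to reject the null hypothesis; the result is statistically significant at the 0.1 level.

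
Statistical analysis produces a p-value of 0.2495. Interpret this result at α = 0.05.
Since p = 0.2495 > α = 0.05, fail to reject H₀.
There is insufficient evidence to reject the null hypothesis; the result is not statistically significant at the 0.05 level.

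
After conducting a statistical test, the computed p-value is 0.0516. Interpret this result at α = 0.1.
Since p = 0.0516 < α = 0.1, reject H₀.
There is sufficient evidence to reject the null hypothesis; the result is statistically significant at the 0.1 level.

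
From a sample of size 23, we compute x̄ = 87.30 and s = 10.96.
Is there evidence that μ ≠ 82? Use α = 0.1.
One-sample t-test:
H₀: μ = 82
H₁: μ ≠ 82
df = n - 1 = 22
t = (x̄ - μ₀) / (s/√n) = (87.30 - 82) / (10.96/√23) = 2.319
p-value = 0.0301

Since p-value < α = 0.1, we reject H₀.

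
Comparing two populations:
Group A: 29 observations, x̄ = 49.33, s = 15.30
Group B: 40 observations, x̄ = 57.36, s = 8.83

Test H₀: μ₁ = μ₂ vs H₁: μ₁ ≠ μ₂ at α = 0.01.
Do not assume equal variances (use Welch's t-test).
Welch's two-sample t-test:
H₀: μ₁ = μ₂
H₁: μ₁ ≠ μ₂
s₁²/n₁ = 15.30²/29 = 8.0721,  s₂²/n₂ = 8.83²/40 = 1.9492
SE = √(s₁²/n₁ + s₂²/n₂) = √(8.0721 + 1.9492) = 3.1656
df (Welch-Satterthwaite) = (s₁²/n₁ + s₂²/n₂)² / [(s₁²/n₁)²/(n₁-1) + (s₂²/n₂)²/(n₂-1)] ≈ 41.42
t = (x̄₁ - x̄₂) / SE = (49.33 - 57.36) / 3.1656 = -8.03 / 3.1656 = -2.537
p-value = 0.0151

Since p-value > α = 0.01, we fail to reject H₀.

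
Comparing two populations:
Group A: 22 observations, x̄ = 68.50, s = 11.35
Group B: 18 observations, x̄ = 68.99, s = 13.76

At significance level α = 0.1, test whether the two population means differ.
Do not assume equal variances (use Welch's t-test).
Welch's two-sample t-test:
H₀: μ₁ = μ₂
H₁: μ₁ ≠ μ₂
s₁²/n₁ = 11.35²/22 = 5.8556,  s₂²/n₂ = 13.76²/18 = 10.5188
SE = √(s₁²/n₁ + s₂²/n₂) = √(5.8556 + 10.5188) = 4.0465
df (Welch-Satterthwaite) = (s₁²/n₁ + s₂²/n₂)² / [(s₁²/n₁)²/(n₁-1) + (s₂²/n₂)²/(n₂-1)] ≈ 32.93
t = (x̄₁ - x̄₂) / SE = (68.50 - 68.99) / 4.0465 = -0.49 / 4.0465 = -0.121
p-value = 0.9044

Since p-value > α = 0.1, we fail to reject H₀.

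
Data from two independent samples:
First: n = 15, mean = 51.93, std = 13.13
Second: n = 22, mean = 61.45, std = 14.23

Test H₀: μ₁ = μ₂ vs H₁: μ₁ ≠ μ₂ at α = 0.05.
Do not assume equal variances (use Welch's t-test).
Welch's two-sample t-test:
H₀: μ₁ = μ₂
H₁: μ₁ ≠ μ₂
s₁²/n₁ = 13.13²/15 = 11.4931,  s₂²/n₂ = 14.23²/22 = 9.2042
SE = √(s₁²/n₁ + s₂²/n₂) = √(11.4931 + 9.2042) = 4.5494
df (Welch-Satterthwaite) = (s₁²/n₁ + s₂²/n₂)² / [(s₁²/n₁)²/(n₁-1) + (s₂²/n₂)²/(n₂-1)] ≈ 31.80
t = (x̄₁ - x̄₂) / SE = (51.93 - 61.45) / 4.5494 = -9.52 / 4.5494 = -2.093
p-value = 0.0445

Since p-value < α = 0.05, we reject H₀.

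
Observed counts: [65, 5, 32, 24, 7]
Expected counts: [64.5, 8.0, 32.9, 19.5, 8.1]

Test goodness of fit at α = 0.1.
Chi-square goodness of fit test:
H₀: observed counts match expected distribution
H₁: observed counts differ from expected distribution
df = k - 1 = 4
χ² = Σ(O - E)²/E
   = (65 - 64.5)²/64.5 + (5 - 8.0)²/8.0 + (32 - 32.9)²/32.9 + (24 - 19.5)²/19.5 + (7 - 8.1)²/8.1
   = 0.004 + 1.125 + 0.025 + 1.038 + 0.149
   = 2.34
p-value = 0.6733

Since p-value > α = 0.1, we fail to reject H₀.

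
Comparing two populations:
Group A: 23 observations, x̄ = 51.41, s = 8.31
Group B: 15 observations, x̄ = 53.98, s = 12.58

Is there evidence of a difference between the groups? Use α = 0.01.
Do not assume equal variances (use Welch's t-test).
Welch's two-sample t-test:
H₀: μ₁ = μ₂
H₁: μ₁ ≠ μ₂
s₁²/n₁ = 8.31²/23 = 3.0024,  s₂²/n₂ = 12.58²/15 = 10.5504
SE = √(s₁²/n₁ + s₂²/n₂) = √(3.0024 + 10.5504) = 3.6814
df (Welch-Satterthwaite) = (s₁²/n₁ + s₂²/n₂)² / [(s₁²/n₁)²/(n₁-1) + (s₂²/n₂)²/(n₂-1)] ≈ 21.97
t = (x̄₁ - x̄₂) / SE = (51.41 - 53.98) / 3.6814 = -2.57 / 3.6814 = -0.698
p-value = 0.4924

Since p-value > α = 0.01, we fail to reject H₀.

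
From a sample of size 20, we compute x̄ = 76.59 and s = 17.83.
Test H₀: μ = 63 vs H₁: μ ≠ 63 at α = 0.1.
One-sample t-test:
H₀: μ = 63
H₁: μ ≠ 63
df = n - 1 = 19
t = (x̄ - μ₀) / (s/√n) = (76.59 - 63) / (17.83/√20) = 3.409
p-value = 0.0029

Since p-value < α = 0.1, we reject H₀.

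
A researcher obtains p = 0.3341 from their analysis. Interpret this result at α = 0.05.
Since p = 0.3341 > α = 0.05, fail to reject H₀.
There is insufficient evidence to reject the null hypothesis; the result is not statistically significant at the 0.05 level.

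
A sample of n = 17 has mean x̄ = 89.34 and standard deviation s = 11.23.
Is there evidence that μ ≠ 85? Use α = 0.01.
One-sample t-test:
H₀: μ = 85
H₁: μ ≠ 85
df = n - 1 = 16
t = (x̄ - μ₀) / (s/√n) = (89.34 - 85) / (11.23/√17) = 1.593
p-value = 0.1306

Since p-value > α = 0.01, we fail to reject H₀.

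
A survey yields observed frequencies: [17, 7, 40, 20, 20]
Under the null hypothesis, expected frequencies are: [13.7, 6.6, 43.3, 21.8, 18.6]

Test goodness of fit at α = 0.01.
Chi-square goodness of fit test:
H₀: observed counts match expected distribution
H₁: observed counts differ from expected distribution
df = k - 1 = 4
χ² = Σ(O - E)²/E
   = (17 - 13.7)²/13.7 + (7 - 6.6)²/6.6 + (40 - 43.3)²/43.3 + (20 - 21.8)²/21.8 + (20 - 18.6)²/18.6
   = 0.795 + 0.024 + 0.252 + 0.149 + 0.105
   = 1.32
p-value = 0.8572

Since p-value > α = 0.01, we fail to reject H₀.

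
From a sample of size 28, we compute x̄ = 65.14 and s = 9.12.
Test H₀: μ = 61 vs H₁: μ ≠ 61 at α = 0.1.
One-sample t-test:
H₀: μ = 61
H₁: μ ≠ 61
df = n - 1 = 27
t = (x̄ - μ₀) / (s/√n) = (65.14 - 61) / (9.12/√28) = 2.402
p-value = 0.0235

Since p-value < α = 0.1, we reject H₀.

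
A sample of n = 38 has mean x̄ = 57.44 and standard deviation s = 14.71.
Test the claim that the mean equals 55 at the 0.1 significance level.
One-sample t-test:
H₀: μ = 55
H₁: μ ≠ 55
df = n - 1 = 37
t = (x̄ - μ₀) / (s/√n) = (57.44 - 55) / (14.71/√38) = 1.023
p-value = 0.3132

Since p-value > α = 0.1, we fail to reject H₀.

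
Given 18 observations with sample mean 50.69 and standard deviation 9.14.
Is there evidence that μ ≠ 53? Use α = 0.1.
One-sample t-test:
H₀: μ = 53
H₁: μ ≠ 53
df = n - 1 = 17
t = (x̄ - μ₀) / (s/√n) = (50.69 - 53) / (9.14/√18) = -1.072
p-value = 0.2986

Since p-value > α = 0.1, we fail to reject H₀.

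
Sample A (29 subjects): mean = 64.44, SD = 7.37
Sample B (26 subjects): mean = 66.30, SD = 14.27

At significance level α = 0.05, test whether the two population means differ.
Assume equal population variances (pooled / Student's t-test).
Student's two-sample t-test (equal variances):
H₀: μ₁ = μ₂
H₁: μ₁ ≠ μ₂
df = n₁ + n₂ - 2 = 53
Pooled variance s_p² = [(n₁-1)s₁² + (n₂-1)s₂²] / (n₁ + n₂ - 2) = [(28)(7.37²) + (25)(14.27²)] / 53 = 124.7490
SE = √(s_p²(1/n₁ + 1/n₂)) = √(124.7490 × (1/29 + 1/26)) = 3.0166
t = (x̄₁ - x̄₂) / SE = (64.44 - 66.30) / 3.0166 = -1.86 / 3.0166 = -0.617
p-value = 0.5401

Since p-value > α = 0.05, we fail to reject H₀.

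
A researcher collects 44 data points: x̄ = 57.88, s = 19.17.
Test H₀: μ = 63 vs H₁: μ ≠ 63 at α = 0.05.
One-sample t-test:
H₀: μ = 63
H₁: μ ≠ 63
df = n - 1 = 43
t = (x̄ - μ₀) / (s/√n) = (57.88 - 63) / (19.17/√44) = -1.772
p-value = 0.0835

Since p-value > α = 0.05, we fail to reject H₀.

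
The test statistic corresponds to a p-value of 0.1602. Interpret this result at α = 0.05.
Since p = 0.1602 > α = 0.05, fail to reject H₀.
There is insufficient evidence to reject the null hypothesis; the result is not statistically significant at the 0.05 level.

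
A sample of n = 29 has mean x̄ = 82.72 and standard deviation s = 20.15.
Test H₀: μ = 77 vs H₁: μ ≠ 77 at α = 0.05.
One-sample t-test:
H₀: μ = 77
H₁: μ ≠ 77
df = n - 1 = 28
t = (x̄ - μ₀) / (s/√n) = (82.72 - 77) / (20.15/√29) = 1.529
p-value = 0.1376

Since p-value > α = 0.05, we fail to reject H₀.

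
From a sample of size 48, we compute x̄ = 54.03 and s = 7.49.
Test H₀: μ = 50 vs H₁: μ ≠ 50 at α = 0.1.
One-sample t-test:
H₀: μ = 50
H₁: μ ≠ 50
df = n - 1 = 47
t = (x̄ - μ₀) / (s/√n) = (54.03 - 50) / (7.49/√48) = 3.728
p-value = 0.0005

Since p-value < α = 0.1, we reject H₀.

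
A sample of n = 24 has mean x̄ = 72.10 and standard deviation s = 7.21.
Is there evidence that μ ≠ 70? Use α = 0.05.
One-sample t-test:
H₀: μ = 70
H₁: μ ≠ 70
df = n - 1 = 23
t = (x̄ - μ₀) / (s/√n) = (72.10 - 70) / (7.21/√24) = 1.427
p-value = 0.1670

Since p-value > α = 0.05, we fail to reject H₀.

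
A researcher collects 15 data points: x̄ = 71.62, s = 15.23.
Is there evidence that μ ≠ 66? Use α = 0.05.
One-sample t-test:
H₀: μ = 66
H₁: μ ≠ 66
df = n - 1 = 14
t = (x̄ - μ₀) / (s/√n) = (71.62 - 66) / (15.23/√15) = 1.429
p-value = 0.1749

Since p-value > α = 0.05, we fail to reject H₀.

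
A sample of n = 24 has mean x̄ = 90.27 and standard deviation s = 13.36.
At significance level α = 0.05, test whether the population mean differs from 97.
One-sample t-test:
H₀: μ = 97
H₁: μ ≠ 97
df = n - 1 = 23
t = (x̄ - μ₀) / (s/√n) = (90.27 - 97) / (13.36/√24) = -2.468
p-value = 0.0215

Since p-value < α = 0.05, we reject H₀.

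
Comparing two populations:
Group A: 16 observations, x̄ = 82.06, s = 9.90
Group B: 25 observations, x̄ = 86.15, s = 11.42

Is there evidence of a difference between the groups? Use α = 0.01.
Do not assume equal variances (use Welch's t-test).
Welch's two-sample t-test:
H₀: μ₁ = μ₂
H₁: μ₁ ≠ μ₂
s₁²/n₁ = 9.90²/16 = 6.1256,  s₂²/n₂ = 11.42²/25 = 5.2167
SE = √(s₁²/n₁ + s₂²/n₂) = √(6.1256 + 5.2167) = 3.3678
df (Welch-Satterthwaite) = (s₁²/n₁ + s₂²/n₂)² / [(s₁²/n₁)²/(n₁-1) + (s₂²/n₂)²/(n₂-1)] ≈ 35.39
t = (x̄₁ - x̄₂) / SE = (82.06 - 86.15) / 3.3678 = -4.09 / 3.3678 = -1.214
p-value = 0.2326

Since p-value > α = 0.01, we fail to reject H₀.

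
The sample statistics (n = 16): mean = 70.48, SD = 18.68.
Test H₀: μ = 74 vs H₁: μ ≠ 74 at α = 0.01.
One-sample t-test:
H₀: μ = 74
H₁: μ ≠ 74
df = n - 1 = 15
t = (x̄ - μ₀) / (s/√n) = (70.48 - 74) / (18.68/√16) = -0.754
p-value = 0.4627

Since p-value > α = 0.01, we fail to reject H₀.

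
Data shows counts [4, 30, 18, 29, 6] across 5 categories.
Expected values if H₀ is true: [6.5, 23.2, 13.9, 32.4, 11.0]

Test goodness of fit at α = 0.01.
Chi-square goodness of fit test:
H₀: observed counts match expected distribution
H₁: observed counts differ from expected distribution
df = k - 1 = 4
χ² = Σ(O - E)²/E
   = (4 - 6.5)²/6.5 + (30 - 23.2)²/23.2 + (18 - 13.9)²/13.9 + (29 - 32.4)²/32.4 + (6 - 11.0)²/11.0
   = 0.962 + 1.993 + 1.209 + 0.357 + 2.273
   = 6.79
p-value = 0.1472

Since p-value > α = 0.01, we fail to reject H₀.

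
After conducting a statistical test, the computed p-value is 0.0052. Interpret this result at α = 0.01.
Since p = 0.0052 < α = 0.01, reject H₀.
There is sufficient evidence to reject the null hypothesis; the result is statistically significant at the 0.01 level.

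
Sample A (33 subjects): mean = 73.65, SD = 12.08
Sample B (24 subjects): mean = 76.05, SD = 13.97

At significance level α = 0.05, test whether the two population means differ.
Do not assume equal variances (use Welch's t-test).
Welch's two-sample t-test:
H₀: μ₁ = μ₂
H₁: μ₁ ≠ μ₂
s₁²/n₁ = 12.08²/33 = 4.4220,  s₂²/n₂ = 13.97²/24 = 8.1317
SE = √(s₁²/n₁ + s₂²/n₂) = √(4.4220 + 8.1317) = 3.5431
df (Welch-Satterthwaite) = (s₁²/n₁ + s₂²/n₂)² / [(s₁²/n₁)²/(n₁-1) + (s₂²/n₂)²/(n₂-1)] ≈ 45.21
t = (x̄₁ - x̄₂) / SE = (73.65 - 76.05) / 3.5431 = -2.40 / 3.5431 = -0.677
p-value = 0.5016

Since p-value > α = 0.05, we fail to reject H₀.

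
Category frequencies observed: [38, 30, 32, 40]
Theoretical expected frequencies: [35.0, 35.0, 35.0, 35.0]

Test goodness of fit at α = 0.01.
Chi-square goodness of fit test:
H₀: observed counts match expected distribution
H₁: observed counts differ from expected distribution
df = k - 1 = 3
χ² = Σ(O - E)²/E
   = (38 - 35.0)²/35.0 + (30 - 35.0)²/35.0 + (32 - 35.0)²/35.0 + (40 - 35.0)²/35.0
   = 0.257 + 0.714 + 0.257 + 0.714
   = 1.94
p-value = 0.5844

Since p-value > α = 0.01, we fail to reject H₀.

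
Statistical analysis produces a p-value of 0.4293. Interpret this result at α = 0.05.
Since p = 0.4293 > α = 0.05, fail to reject H₀.
There is insufficient evidence to reject the null hypothesis; the result is not statistically significant at the 0.05 level.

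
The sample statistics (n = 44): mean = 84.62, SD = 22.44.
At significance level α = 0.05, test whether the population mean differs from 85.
One-sample t-test:
H₀: μ = 85
H₁: μ ≠ 85
df = n - 1 = 43
t = (x̄ - μ₀) / (s/√n) = (84.62 - 85) / (22.44/√44) = -0.112
p-value = 0.9111

Since p-value > α = 0.05, we fail to reject H₀.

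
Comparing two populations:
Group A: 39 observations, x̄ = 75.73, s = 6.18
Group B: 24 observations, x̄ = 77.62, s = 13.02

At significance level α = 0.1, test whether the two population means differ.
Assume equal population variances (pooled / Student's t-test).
Student's two-sample t-test (equal variances):
H₀: μ₁ = μ₂
H₁: μ₁ ≠ μ₂
df = n₁ + n₂ - 2 = 61
Pooled variance s_p² = [(n₁-1)s₁² + (n₂-1)s₂²] / (n₁ + n₂ - 2) = [(38)(6.18²) + (23)(13.02²)] / 61 = 87.7095
SE = √(s_p²(1/n₁ + 1/n₂)) = √(87.7095 × (1/39 + 1/24)) = 2.4297
t = (x̄₁ - x̄₂) / SE = (75.73 - 77.62) / 2.4297 = -1.89 / 2.4297 = -0.778
p-value = 0.4397

Since p-value > α = 0.1, we fail to reject H₀.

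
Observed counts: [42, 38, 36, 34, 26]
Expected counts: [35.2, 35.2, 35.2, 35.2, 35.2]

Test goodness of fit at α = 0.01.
Chi-square goodness of fit test:
H₀: observed counts match expected distribution
H₁: observed counts differ from expected distribution
df = k - 1 = 4
χ² = Σ(O - E)²/E
   = (42 - 35.2)²/35.2 + (38 - 35.2)²/35.2 + (36 - 35.2)²/35.2 + (34 - 35.2)²/35.2 + (26 - 35.2)²/35.2
   = 1.314 + 0.223 + 0.018 + 0.041 + 2.405
   = 4.00
p-value = 0.4060

Since p-value > α = 0.01, we fail to reject H₀.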